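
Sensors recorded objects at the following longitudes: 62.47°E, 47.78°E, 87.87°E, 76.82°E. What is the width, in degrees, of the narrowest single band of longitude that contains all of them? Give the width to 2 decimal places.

40.09°

Sort the longitudes: +47.78°, +62.47°, +76.82°, +87.87°.
Eastward gaps between consecutive values (wrapping around): 14.69°, 14.35°, 11.05°, 319.91°.
Largest gap = 319.91° ⇒ minimal covering band is its complement: 360° − 319.91° = 40.09°.
Band runs from +47.78° eastward to +87.87°.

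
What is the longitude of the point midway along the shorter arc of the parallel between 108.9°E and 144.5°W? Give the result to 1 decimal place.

Signed shortest Δλ from +108.9° to -144.5° is +106.6°.
Midpoint longitude = +108.9° + (+106.6°)/2 = +108.9° + 53.3° = +162.2°.
(The naïve average (+108.9 + -144.5)/2 = -17.8° is on the wrong side of the globe.)

162.2°E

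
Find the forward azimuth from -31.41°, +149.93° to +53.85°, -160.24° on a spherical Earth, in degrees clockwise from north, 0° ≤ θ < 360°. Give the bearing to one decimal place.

26.9°

Δλ = -160.24 − 149.93 = -310.17°; wrapped into (−180°, 180°]: 49.83°.
θ = atan2( sin Δλ · cos φ₂ , cos φ₁ · sin φ₂ − sin φ₁ · cos φ₂ · cos Δλ )
  = atan2(0.45076, 0.88746) = 26.927° → normalised to [0°, 360°): 26.927°.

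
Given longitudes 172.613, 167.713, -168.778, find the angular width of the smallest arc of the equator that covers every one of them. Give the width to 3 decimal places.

23.509°

Sort the longitudes: -168.778°, +167.713°, +172.613°.
Eastward gaps between consecutive values (wrapping around): 336.491°, 4.900°, 18.609°.
Largest gap = 336.491° ⇒ minimal covering band is its complement: 360° − 336.491° = 23.509°.
Band runs from +167.713° eastward to -168.778°, crossing the antimeridian.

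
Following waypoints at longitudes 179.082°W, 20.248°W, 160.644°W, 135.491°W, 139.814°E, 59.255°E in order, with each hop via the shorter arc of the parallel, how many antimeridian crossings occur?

1

Leg 1: -179.082° → -20.248°, shortest Δλ = 158.834° (east) — does not cross 180°.
Leg 2: -20.248° → -160.644°, shortest Δλ = -140.396° (west) — does not cross 180°.
Leg 3: -160.644° → -135.491°, shortest Δλ = 25.153° (east) — does not cross 180°.
Leg 4: -135.491° → +139.814°, shortest Δλ = -84.695° (west) — crosses 180°.
Leg 5: +139.814° → +59.255°, shortest Δλ = -80.559° (west) — does not cross 180°.
Total crossings: 1.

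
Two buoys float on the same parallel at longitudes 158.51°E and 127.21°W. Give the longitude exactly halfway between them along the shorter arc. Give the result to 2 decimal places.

164.35°W

Signed shortest Δλ from +158.51° to -127.21° is +74.28°.
Midpoint longitude = +158.51° + (+74.28°)/2 = +158.51° + 37.14° = +195.65°.
Normalise into (−180°, 180°]: -164.35°.
(The naïve average (+158.51 + -127.21)/2 = 15.65° is on the wrong side of the globe.)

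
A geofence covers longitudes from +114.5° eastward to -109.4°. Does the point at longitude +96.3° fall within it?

Band width going east from +114.5° to -109.4°: ((-109.4 − 114.5) mod 360) = 136.1°.
Offset of +96.3° east of the west edge: ((96.3 − 114.5) mod 360) = 341.8°.
341.8° > 136.1° ⇒ outside.

No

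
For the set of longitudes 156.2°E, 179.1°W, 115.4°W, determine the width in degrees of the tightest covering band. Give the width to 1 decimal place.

88.4°

Sort the longitudes: -179.1°, -115.4°, +156.2°.
Eastward gaps between consecutive values (wrapping around): 63.7°, 271.6°, 24.7°.
Largest gap = 271.6° ⇒ minimal covering band is its complement: 360° − 271.6° = 88.4°.
Band runs from +156.2° eastward to -115.4°, crossing the antimeridian.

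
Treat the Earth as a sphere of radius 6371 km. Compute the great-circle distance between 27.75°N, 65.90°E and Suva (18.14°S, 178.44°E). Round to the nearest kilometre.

Δλ = 178.44 − 65.90 = 112.54°.
Δφ = -18.14 − 27.75 = -45.89°.
a = sin²(Δφ/2) + cos φ₁ · cos φ₂ · sin²(Δλ/2) = 0.733672.
c = 2·atan2(√a, √(1−a)) = 2.05708 rad → d = 6371·c ≈ 13105.66 km.

13106 km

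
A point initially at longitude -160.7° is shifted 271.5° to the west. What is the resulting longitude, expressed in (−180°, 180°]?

Start at -160.7°; shift −271.5° → -432.2°.
-432.2° lies outside (−180°, 180°]; add 360° → -72.2°.

-72.2°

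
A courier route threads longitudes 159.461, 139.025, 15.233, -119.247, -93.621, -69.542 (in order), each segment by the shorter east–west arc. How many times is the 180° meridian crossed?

Leg 1: +159.461° → +139.025°, shortest Δλ = -20.436° (west) — does not cross 180°.
Leg 2: +139.025° → +15.233°, shortest Δλ = -123.792° (west) — does not cross 180°.
Leg 3: +15.233° → -119.247°, shortest Δλ = -134.48° (west) — does not cross 180°.
Leg 4: -119.247° → -93.621°, shortest Δλ = 25.626° (east) — does not cross 180°.
Leg 5: -93.621° → -69.542°, shortest Δλ = 24.079° (east) — does not cross 180°.
Total crossings: 0.

0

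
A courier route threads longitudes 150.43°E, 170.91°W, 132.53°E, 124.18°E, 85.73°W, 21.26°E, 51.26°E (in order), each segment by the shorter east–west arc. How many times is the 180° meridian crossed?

Leg 1: +150.43° → -170.91°, shortest Δλ = 38.66° (east) — crosses 180°.
Leg 2: -170.91° → +132.53°, shortest Δλ = -56.56° (west) — crosses 180°.
Leg 3: +132.53° → +124.18°, shortest Δλ = -8.35° (west) — does not cross 180°.
Leg 4: +124.18° → -85.73°, shortest Δλ = 150.09° (east) — crosses 180°.
Leg 5: -85.73° → +21.26°, shortest Δλ = 106.99° (east) — does not cross 180°.
Leg 6: +21.26° → +51.26°, shortest Δλ = 30.0° (east) — does not cross 180°.
Total crossings: 3.

3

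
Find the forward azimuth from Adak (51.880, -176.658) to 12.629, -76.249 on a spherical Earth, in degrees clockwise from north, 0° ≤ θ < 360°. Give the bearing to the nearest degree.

74°

Δλ = -76.249 − -176.658 = 100.409°.
θ = atan2( sin Δλ · cos φ₂ , cos φ₁ · sin φ₂ − sin φ₁ · cos φ₂ · cos Δλ )
  = atan2(0.95975, 0.27367) = 74.085° → normalised to [0°, 360°): 74.085°.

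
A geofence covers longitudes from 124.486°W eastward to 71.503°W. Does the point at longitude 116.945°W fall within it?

Band width going east from -124.486° to -71.503°: ((-71.503 − -124.486) mod 360) = 52.983°.
Offset of -116.945° east of the west edge: ((-116.945 − -124.486) mod 360) = 7.541°.
7.541° ≤ 52.983° ⇒ inside.

Yes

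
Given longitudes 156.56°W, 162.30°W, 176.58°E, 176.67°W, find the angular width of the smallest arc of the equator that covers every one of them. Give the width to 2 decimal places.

26.86°

Sort the longitudes: -176.67°, -162.30°, -156.56°, +176.58°.
Eastward gaps between consecutive values (wrapping around): 14.37°, 5.74°, 333.14°, 6.75°.
Largest gap = 333.14° ⇒ minimal covering band is its complement: 360° − 333.14° = 26.86°.
Band runs from +176.58° eastward to -156.56°, crossing the antimeridian.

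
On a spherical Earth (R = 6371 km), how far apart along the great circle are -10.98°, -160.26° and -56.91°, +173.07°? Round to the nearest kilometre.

5595 km

Δλ = 173.07 − -160.26 = 333.33°; wrapped into (−180°, 180°]: -26.67°.
Δφ = -56.91 − -10.98 = -45.93°.
a = sin²(Δφ/2) + cos φ₁ · cos φ₂ · sin²(Δλ/2) = 0.180743.
c = 2·atan2(√a, √(1−a)) = 0.87823 rad → d = 6371·c ≈ 5595.21 km.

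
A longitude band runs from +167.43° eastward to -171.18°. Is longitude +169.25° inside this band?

Band width going east from +167.43° to -171.18°: ((-171.18 − 167.43) mod 360) = 21.39°.
Offset of +169.25° east of the west edge: ((169.25 − 167.43) mod 360) = 1.82°.
1.82° ≤ 21.39° ⇒ inside.

Yes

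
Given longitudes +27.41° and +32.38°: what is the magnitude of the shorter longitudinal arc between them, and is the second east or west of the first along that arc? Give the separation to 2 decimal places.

Raw difference: 32.38 − 27.41 = 4.97°.
Normalise into (−180°, 180°]: 4.97° stays 4.97°.
Positive ⇒ the second point lies to the east; separation 4.97°.

4.97° east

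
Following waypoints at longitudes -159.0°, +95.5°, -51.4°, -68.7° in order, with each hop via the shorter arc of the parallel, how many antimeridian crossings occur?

Leg 1: -159.0° → +95.5°, shortest Δλ = -105.5° (west) — crosses 180°.
Leg 2: +95.5° → -51.4°, shortest Δλ = -146.9° (west) — does not cross 180°.
Leg 3: -51.4° → -68.7°, shortest Δλ = -17.3° (west) — does not cross 180°.
Total crossings: 1.

1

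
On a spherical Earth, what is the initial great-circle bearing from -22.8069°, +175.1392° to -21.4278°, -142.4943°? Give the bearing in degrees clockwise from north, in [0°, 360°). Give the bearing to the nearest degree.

96°

Δλ = -142.4943 − 175.1392 = -317.6335°; wrapped into (−180°, 180°]: 42.3665°.
θ = atan2( sin Δλ · cos φ₂ , cos φ₁ · sin φ₂ − sin φ₁ · cos φ₂ · cos Δλ )
  = atan2(0.62729, -0.07016) = 96.382° → normalised to [0°, 360°): 96.382°.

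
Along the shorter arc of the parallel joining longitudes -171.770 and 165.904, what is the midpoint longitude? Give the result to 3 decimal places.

+177.067°

Signed shortest Δλ from -171.770° to +165.904° is -22.326°.
Midpoint longitude = -171.770° + (-22.326°)/2 = -171.770° − 11.163° = -182.933°.
Normalise into (−180°, 180°]: +177.067°.
(The naïve average (-171.770 + +165.904)/2 = -2.933° is on the wrong side of the globe.)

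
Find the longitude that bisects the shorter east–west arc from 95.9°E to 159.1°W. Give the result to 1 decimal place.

Signed shortest Δλ from +95.9° to -159.1° is +105.0°.
Midpoint longitude = +95.9° + (+105.0°)/2 = +95.9° + 52.5° = +148.4°.
(The naïve average (+95.9 + -159.1)/2 = -31.6° is on the wrong side of the globe.)

148.4°E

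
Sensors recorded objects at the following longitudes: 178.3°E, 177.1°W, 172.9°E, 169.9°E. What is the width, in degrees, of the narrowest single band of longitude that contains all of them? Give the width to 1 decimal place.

Sort the longitudes: -177.1°, +169.9°, +172.9°, +178.3°.
Eastward gaps between consecutive values (wrapping around): 347.0°, 3.0°, 5.4°, 4.6°.
Largest gap = 347.0° ⇒ minimal covering band is its complement: 360° − 347.0° = 13.0°.
Band runs from +169.9° eastward to -177.1°, crossing the antimeridian.

13.0°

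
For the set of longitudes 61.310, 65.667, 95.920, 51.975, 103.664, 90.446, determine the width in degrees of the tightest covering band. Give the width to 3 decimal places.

51.689°

Sort the longitudes: +51.975°, +61.310°, +65.667°, +90.446°, +95.920°, +103.664°.
Eastward gaps between consecutive values (wrapping around): 9.335°, 4.357°, 24.779°, 5.474°, 7.744°, 308.311°.
Largest gap = 308.311° ⇒ minimal covering band is its complement: 360° − 308.311° = 51.689°.
Band runs from +51.975° eastward to +103.664°.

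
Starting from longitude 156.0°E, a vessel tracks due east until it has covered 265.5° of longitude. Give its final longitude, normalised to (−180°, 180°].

61.5°E

Start at +156.0°; shift +265.5° → +421.5°.
+421.5° lies outside (−180°, 180°]; subtract 360° → +61.5°.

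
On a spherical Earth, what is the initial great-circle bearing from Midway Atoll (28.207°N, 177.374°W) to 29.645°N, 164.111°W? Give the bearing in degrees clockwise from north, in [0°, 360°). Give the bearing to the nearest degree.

80°

Δλ = -164.111 − -177.374 = 13.263°.
θ = atan2( sin Δλ · cos φ₂ , cos φ₁ · sin φ₂ − sin φ₁ · cos φ₂ · cos Δλ )
  = atan2(0.19939, 0.03605) = 79.751° → normalised to [0°, 360°): 79.751°.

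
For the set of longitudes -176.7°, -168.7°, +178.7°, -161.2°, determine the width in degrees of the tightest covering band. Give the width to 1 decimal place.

Sort the longitudes: -176.7°, -168.7°, -161.2°, +178.7°.
Eastward gaps between consecutive values (wrapping around): 8.0°, 7.5°, 339.9°, 4.6°.
Largest gap = 339.9° ⇒ minimal covering band is its complement: 360° − 339.9° = 20.1°.
Band runs from +178.7° eastward to -161.2°, crossing the antimeridian.

20.1°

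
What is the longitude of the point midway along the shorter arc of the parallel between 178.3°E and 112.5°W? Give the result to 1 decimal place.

Signed shortest Δλ from +178.3° to -112.5° is +69.2°.
Midpoint longitude = +178.3° + (+69.2°)/2 = +178.3° + 34.6° = +212.9°.
Normalise into (−180°, 180°]: -147.1°.
(The naïve average (+178.3 + -112.5)/2 = 32.9° is on the wrong side of the globe.)

147.1°W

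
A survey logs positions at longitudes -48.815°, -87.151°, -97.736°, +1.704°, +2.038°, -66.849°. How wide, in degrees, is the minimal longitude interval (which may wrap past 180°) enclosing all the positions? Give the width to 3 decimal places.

99.774°

Sort the longitudes: -97.736°, -87.151°, -66.849°, -48.815°, +1.704°, +2.038°.
Eastward gaps between consecutive values (wrapping around): 10.585°, 20.302°, 18.034°, 50.519°, 0.334°, 260.226°.
Largest gap = 260.226° ⇒ minimal covering band is its complement: 360° − 260.226° = 99.774°.
Band runs from -97.736° eastward to +2.038°.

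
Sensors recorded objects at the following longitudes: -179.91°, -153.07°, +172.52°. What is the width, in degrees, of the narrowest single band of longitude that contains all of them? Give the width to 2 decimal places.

34.41°

Sort the longitudes: -179.91°, -153.07°, +172.52°.
Eastward gaps between consecutive values (wrapping around): 26.84°, 325.59°, 7.57°.
Largest gap = 325.59° ⇒ minimal covering band is its complement: 360° − 325.59° = 34.41°.
Band runs from +172.52° eastward to -153.07°, crossing the antimeridian.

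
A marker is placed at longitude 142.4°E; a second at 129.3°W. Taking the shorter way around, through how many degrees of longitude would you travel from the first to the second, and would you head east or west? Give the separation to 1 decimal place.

Raw difference: -129.3 − 142.4 = -271.7°.
Normalise into (−180°, 180°]: -271.7° + 360° = 88.3°.
Positive ⇒ the second point lies to the east; separation 88.3°.

88.3° east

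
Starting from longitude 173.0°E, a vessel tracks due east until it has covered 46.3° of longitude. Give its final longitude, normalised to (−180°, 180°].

140.7°W

Start at +173.0°; shift +46.3° → +219.3°.
+219.3° lies outside (−180°, 180°]; subtract 360° → -140.7°.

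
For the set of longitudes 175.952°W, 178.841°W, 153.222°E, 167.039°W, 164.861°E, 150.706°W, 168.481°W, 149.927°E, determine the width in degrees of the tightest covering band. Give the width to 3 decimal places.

59.367°

Sort the longitudes: -178.841°, -175.952°, -168.481°, -167.039°, -150.706°, +149.927°, +153.222°, +164.861°.
Eastward gaps between consecutive values (wrapping around): 2.889°, 7.471°, 1.442°, 16.333°, 300.633°, 3.295°, 11.639°, 16.298°.
Largest gap = 300.633° ⇒ minimal covering band is its complement: 360° − 300.633° = 59.367°.
Band runs from +149.927° eastward to -150.706°, crossing the antimeridian.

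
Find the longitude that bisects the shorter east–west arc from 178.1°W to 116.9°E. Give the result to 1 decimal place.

Signed shortest Δλ from -178.1° to +116.9° is -65.0°.
Midpoint longitude = -178.1° + (-65.0°)/2 = -178.1° − 32.5° = -210.6°.
Normalise into (−180°, 180°]: +149.4°.
(The naïve average (-178.1 + +116.9)/2 = -30.6° is on the wrong side of the globe.)

149.4°E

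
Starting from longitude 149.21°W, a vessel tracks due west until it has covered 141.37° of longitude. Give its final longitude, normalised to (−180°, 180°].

Start at -149.21°; shift −141.37° → -290.58°.
-290.58° lies outside (−180°, 180°]; add 360° → +69.42°.

69.42°E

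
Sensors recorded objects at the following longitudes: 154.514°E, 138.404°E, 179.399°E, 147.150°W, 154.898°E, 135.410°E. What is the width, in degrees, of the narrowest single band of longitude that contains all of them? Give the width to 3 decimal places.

Sort the longitudes: -147.150°, +135.410°, +138.404°, +154.514°, +154.898°, +179.399°.
Eastward gaps between consecutive values (wrapping around): 282.560°, 2.994°, 16.110°, 0.384°, 24.501°, 33.451°.
Largest gap = 282.560° ⇒ minimal covering band is its complement: 360° − 282.560° = 77.440°.
Band runs from +135.410° eastward to -147.150°, crossing the antimeridian.

77.440°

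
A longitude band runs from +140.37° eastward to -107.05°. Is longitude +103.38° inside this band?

No

Band width going east from +140.37° to -107.05°: ((-107.05 − 140.37) mod 360) = 112.58°.
Offset of +103.38° east of the west edge: ((103.38 − 140.37) mod 360) = 323.01°.
323.01° > 112.58° ⇒ outside.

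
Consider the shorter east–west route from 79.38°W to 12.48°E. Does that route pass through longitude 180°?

Signed shortest Δλ = ((12.48 − -79.38 + 180) mod 360) − 180 = 91.86°.
Going east by 91.86° from -79.38° reaches +12.48° without touching 180°.

No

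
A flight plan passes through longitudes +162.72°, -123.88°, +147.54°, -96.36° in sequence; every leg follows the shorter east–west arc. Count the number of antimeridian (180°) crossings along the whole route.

3

Leg 1: +162.72° → -123.88°, shortest Δλ = 73.4° (east) — crosses 180°.
Leg 2: -123.88° → +147.54°, shortest Δλ = -88.58° (west) — crosses 180°.
Leg 3: +147.54° → -96.36°, shortest Δλ = 116.1° (east) — crosses 180°.
Total crossings: 3.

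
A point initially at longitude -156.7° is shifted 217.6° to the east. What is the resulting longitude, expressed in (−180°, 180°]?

+60.9°

Start at -156.7°; shift +217.6° → +60.9°.
+60.9° already lies in (−180°, 180°].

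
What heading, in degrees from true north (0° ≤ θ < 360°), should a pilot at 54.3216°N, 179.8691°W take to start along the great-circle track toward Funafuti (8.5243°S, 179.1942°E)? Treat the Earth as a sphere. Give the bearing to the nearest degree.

181°

Δλ = 179.1942 − -179.8691 = 359.0633°; wrapped into (−180°, 180°]: -0.9367°.
θ = atan2( sin Δλ · cos φ₂ , cos φ₁ · sin φ₂ − sin φ₁ · cos φ₂ · cos Δλ )
  = atan2(-0.01617, -0.88967) = -178.959° → normalised to [0°, 360°): 181.041°.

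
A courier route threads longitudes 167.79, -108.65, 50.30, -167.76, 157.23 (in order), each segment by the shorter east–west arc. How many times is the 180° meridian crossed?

3

Leg 1: +167.79° → -108.65°, shortest Δλ = 83.56° (east) — crosses 180°.
Leg 2: -108.65° → +50.30°, shortest Δλ = 158.95° (east) — does not cross 180°.
Leg 3: +50.30° → -167.76°, shortest Δλ = 141.94° (east) — crosses 180°.
Leg 4: -167.76° → +157.23°, shortest Δλ = -35.01° (west) — crosses 180°.
Total crossings: 3.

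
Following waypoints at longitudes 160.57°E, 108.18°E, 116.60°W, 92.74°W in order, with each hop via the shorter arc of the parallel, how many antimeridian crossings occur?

1

Leg 1: +160.57° → +108.18°, shortest Δλ = -52.39° (west) — does not cross 180°.
Leg 2: +108.18° → -116.60°, shortest Δλ = 135.22° (east) — crosses 180°.
Leg 3: -116.60° → -92.74°, shortest Δλ = 23.86° (east) — does not cross 180°.
Total crossings: 1.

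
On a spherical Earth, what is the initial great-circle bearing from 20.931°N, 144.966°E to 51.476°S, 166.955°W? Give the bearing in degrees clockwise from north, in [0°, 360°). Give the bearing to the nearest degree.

Δλ = -166.955 − 144.966 = -311.921°; wrapped into (−180°, 180°]: 48.079°.
θ = atan2( sin Δλ · cos φ₂ , cos φ₁ · sin φ₂ − sin φ₁ · cos φ₂ · cos Δλ )
  = atan2(0.46344, -0.87938) = 152.211° → normalised to [0°, 360°): 152.211°.

152°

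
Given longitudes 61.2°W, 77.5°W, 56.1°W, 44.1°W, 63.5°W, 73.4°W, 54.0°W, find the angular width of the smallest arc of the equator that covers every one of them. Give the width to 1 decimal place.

33.4°

Sort the longitudes: -77.5°, -73.4°, -63.5°, -61.2°, -56.1°, -54.0°, -44.1°.
Eastward gaps between consecutive values (wrapping around): 4.1°, 9.9°, 2.3°, 5.1°, 2.1°, 9.9°, 326.6°.
Largest gap = 326.6° ⇒ minimal covering band is its complement: 360° − 326.6° = 33.4°.
Band runs from -77.5° eastward to -44.1°.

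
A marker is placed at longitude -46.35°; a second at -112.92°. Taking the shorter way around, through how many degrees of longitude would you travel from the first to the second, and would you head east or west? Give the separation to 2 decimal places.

Raw difference: -112.92 − -46.35 = -66.57°.
Normalise into (−180°, 180°]: -66.57° stays -66.57°.
Negative ⇒ the second point lies to the west; separation 66.57°.

66.57° west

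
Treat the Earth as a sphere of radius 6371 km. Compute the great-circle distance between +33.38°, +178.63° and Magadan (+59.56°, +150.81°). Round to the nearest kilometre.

Δλ = 150.81 − 178.63 = -27.82°.
Δφ = 59.56 − 33.38 = 26.18°.
a = sin²(Δφ/2) + cos φ₁ · cos φ₂ · sin²(Δλ/2) = 0.075743.
c = 2·atan2(√a, √(1−a)) = 0.55763 rad → d = 6371·c ≈ 3552.63 km.

3553 km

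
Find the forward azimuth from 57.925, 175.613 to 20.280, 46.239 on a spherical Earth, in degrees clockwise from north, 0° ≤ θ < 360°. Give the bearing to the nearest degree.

314°

Δλ = 46.239 − 175.613 = -129.374°.
θ = atan2( sin Δλ · cos φ₂ , cos φ₁ · sin φ₂ − sin φ₁ · cos φ₂ · cos Δλ )
  = atan2(-0.72510, 0.68828) = -46.492° → normalised to [0°, 360°): 313.508°.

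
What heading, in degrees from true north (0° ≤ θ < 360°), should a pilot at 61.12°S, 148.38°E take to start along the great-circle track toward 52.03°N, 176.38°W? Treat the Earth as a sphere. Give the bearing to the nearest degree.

23°

Δλ = -176.38 − 148.38 = -324.76°; wrapped into (−180°, 180°]: 35.24°.
θ = atan2( sin Δλ · cos φ₂ , cos φ₁ · sin φ₂ − sin φ₁ · cos φ₂ · cos Δλ )
  = atan2(0.35500, 0.82075) = 23.390° → normalised to [0°, 360°): 23.390°.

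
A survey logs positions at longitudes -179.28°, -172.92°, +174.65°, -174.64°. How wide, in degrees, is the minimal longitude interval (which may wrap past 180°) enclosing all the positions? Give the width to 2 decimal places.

Sort the longitudes: -179.28°, -174.64°, -172.92°, +174.65°.
Eastward gaps between consecutive values (wrapping around): 4.64°, 1.72°, 347.57°, 6.07°.
Largest gap = 347.57° ⇒ minimal covering band is its complement: 360° − 347.57° = 12.43°.
Band runs from +174.65° eastward to -172.92°, crossing the antimeridian.

12.43°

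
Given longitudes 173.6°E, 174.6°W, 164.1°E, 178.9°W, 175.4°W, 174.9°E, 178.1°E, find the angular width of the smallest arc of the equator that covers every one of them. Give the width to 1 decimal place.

21.3°

Sort the longitudes: -178.9°, -175.4°, -174.6°, +164.1°, +173.6°, +174.9°, +178.1°.
Eastward gaps between consecutive values (wrapping around): 3.5°, 0.8°, 338.7°, 9.5°, 1.3°, 3.2°, 3.0°.
Largest gap = 338.7° ⇒ minimal covering band is its complement: 360° − 338.7° = 21.3°.
Band runs from +164.1° eastward to -174.6°, crossing the antimeridian.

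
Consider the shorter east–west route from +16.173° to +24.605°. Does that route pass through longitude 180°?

No

Signed shortest Δλ = ((24.605 − 16.173 + 180) mod 360) − 180 = 8.432°.
Going east by 8.432° from +16.173° reaches +24.605° without touching 180°.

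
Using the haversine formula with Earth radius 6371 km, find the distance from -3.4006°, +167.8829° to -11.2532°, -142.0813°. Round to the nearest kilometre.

5579 km

Δλ = -142.0813 − 167.8829 = -309.9642°; wrapped into (−180°, 180°]: 50.0358°.
Δφ = -11.2532 − -3.4006 = -7.8526°.
a = sin²(Δφ/2) + cos φ₁ · cos φ₂ · sin²(Δλ/2) = 0.179787.
c = 2·atan2(√a, √(1−a)) = 0.87574 rad → d = 6371·c ≈ 5579.36 km.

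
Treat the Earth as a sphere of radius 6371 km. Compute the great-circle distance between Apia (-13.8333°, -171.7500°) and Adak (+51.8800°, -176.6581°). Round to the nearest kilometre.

Δλ = -176.6581 − -171.7500 = -4.9081°.
Δφ = 51.8800 − -13.8333 = 65.7133°.
a = sin²(Δφ/2) + cos φ₁ · cos φ₂ · sin²(Δλ/2) = 0.295448.
c = 2·atan2(√a, √(1−a)) = 1.14932 rad → d = 6371·c ≈ 7322.34 km.

7322 km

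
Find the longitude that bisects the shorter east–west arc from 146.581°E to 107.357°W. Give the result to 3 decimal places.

160.388°W

Signed shortest Δλ from +146.581° to -107.357° is +106.062°.
Midpoint longitude = +146.581° + (+106.062°)/2 = +146.581° + 53.031° = +199.612°.
Normalise into (−180°, 180°]: -160.388°.
(The naïve average (+146.581 + -107.357)/2 = 19.612° is on the wrong side of the globe.)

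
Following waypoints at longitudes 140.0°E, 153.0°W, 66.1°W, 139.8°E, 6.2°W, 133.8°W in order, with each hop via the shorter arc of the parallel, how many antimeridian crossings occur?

2

Leg 1: +140.0° → -153.0°, shortest Δλ = 67.0° (east) — crosses 180°.
Leg 2: -153.0° → -66.1°, shortest Δλ = 86.9° (east) — does not cross 180°.
Leg 3: -66.1° → +139.8°, shortest Δλ = -154.1° (west) — crosses 180°.
Leg 4: +139.8° → -6.2°, shortest Δλ = -146.0° (west) — does not cross 180°.
Leg 5: -6.2° → -133.8°, shortest Δλ = -127.6° (west) — does not cross 180°.
Total crossings: 2.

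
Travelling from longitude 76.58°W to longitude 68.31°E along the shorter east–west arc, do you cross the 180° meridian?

No

Signed shortest Δλ = ((68.31 − -76.58 + 180) mod 360) − 180 = 144.89°.
Going east by 144.89° from -76.58° reaches +68.31° without touching 180°.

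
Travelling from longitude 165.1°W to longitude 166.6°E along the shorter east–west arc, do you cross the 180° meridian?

Yes

Naïve |166.6 − -165.1| = 331.7° > 180°, so the shorter arc goes the other way round — across 180°.
Signed shortest Δλ = ((166.6 − -165.1 + 180) mod 360) − 180 = -28.3°.
Going west by 28.3° from -165.1° passes through 180° before reaching +166.6°.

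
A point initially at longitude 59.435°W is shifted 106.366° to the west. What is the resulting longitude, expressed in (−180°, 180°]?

Start at -59.435°; shift −106.366° → -165.801°.
-165.801° already lies in (−180°, 180°].

165.801°W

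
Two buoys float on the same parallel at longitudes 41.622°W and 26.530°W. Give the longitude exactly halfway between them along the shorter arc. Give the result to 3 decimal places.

Signed shortest Δλ from -41.622° to -26.530° is +15.092°.
Midpoint longitude = -41.622° + (+15.092°)/2 = -41.622° + 7.546° = -34.076°.

34.076°W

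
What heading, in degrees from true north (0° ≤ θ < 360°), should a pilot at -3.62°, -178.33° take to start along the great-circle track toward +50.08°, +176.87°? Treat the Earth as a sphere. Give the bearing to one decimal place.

Δλ = 176.87 − -178.33 = 355.20°; wrapped into (−180°, 180°]: -4.80°.
θ = atan2( sin Δλ · cos φ₂ , cos φ₁ · sin φ₂ − sin φ₁ · cos φ₂ · cos Δλ )
  = atan2(-0.05370, 0.80579) = -3.813° → normalised to [0°, 360°): 356.187°.

356.2°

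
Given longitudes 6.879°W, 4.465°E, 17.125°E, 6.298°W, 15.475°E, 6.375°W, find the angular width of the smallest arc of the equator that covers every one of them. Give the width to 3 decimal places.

24.004°

Sort the longitudes: -6.879°, -6.375°, -6.298°, +4.465°, +15.475°, +17.125°.
Eastward gaps between consecutive values (wrapping around): 0.504°, 0.077°, 10.763°, 11.010°, 1.650°, 335.996°.
Largest gap = 335.996° ⇒ minimal covering band is its complement: 360° − 335.996° = 24.004°.
Band runs from -6.879° eastward to +17.125°.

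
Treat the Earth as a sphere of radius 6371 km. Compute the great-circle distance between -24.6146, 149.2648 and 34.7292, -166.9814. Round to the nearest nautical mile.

4347 nmi

Δλ = -166.9814 − 149.2648 = -316.2462°; wrapped into (−180°, 180°]: 43.7538°.
Δφ = 34.7292 − -24.6146 = 59.3438°.
a = sin²(Δφ/2) + cos φ₁ · cos φ₂ · sin²(Δλ/2) = 0.348795.
c = 2·atan2(√a, √(1−a)) = 1.26358 rad → d = 6371·c ≈ 8050.25 km ≈ 4346.79 nmi.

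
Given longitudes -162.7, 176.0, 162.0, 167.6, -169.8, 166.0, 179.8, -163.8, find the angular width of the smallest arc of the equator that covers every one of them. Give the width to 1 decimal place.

35.3°

Sort the longitudes: -169.8°, -163.8°, -162.7°, +162.0°, +166.0°, +167.6°, +176.0°, +179.8°.
Eastward gaps between consecutive values (wrapping around): 6.0°, 1.1°, 324.7°, 4.0°, 1.6°, 8.4°, 3.8°, 10.4°.
Largest gap = 324.7° ⇒ minimal covering band is its complement: 360° − 324.7° = 35.3°.
Band runs from +162.0° eastward to -162.7°, crossing the antimeridian.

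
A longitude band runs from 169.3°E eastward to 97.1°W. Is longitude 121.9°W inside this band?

Yes

Band width going east from +169.3° to -97.1°: ((-97.1 − 169.3) mod 360) = 93.6°.
Offset of -121.9° east of the west edge: ((-121.9 − 169.3) mod 360) = 68.8°.
68.8° ≤ 93.6° ⇒ inside.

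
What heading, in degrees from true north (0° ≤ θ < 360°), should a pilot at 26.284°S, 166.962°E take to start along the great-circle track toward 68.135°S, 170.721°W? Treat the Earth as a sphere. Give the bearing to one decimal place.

Δλ = -170.721 − 166.962 = -337.683°; wrapped into (−180°, 180°]: 22.317°.
θ = atan2( sin Δλ · cos φ₂ , cos φ₁ · sin φ₂ − sin φ₁ · cos φ₂ · cos Δλ )
  = atan2(0.14142, -0.67955) = 168.244° → normalised to [0°, 360°): 168.244°.

168.2°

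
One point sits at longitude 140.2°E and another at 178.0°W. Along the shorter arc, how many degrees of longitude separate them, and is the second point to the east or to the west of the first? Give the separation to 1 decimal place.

Raw difference: -178.0 − 140.2 = -318.2°.
Normalise into (−180°, 180°]: -318.2° + 360° = 41.8°.
Positive ⇒ the second point lies to the east; separation 41.8°.

41.8° east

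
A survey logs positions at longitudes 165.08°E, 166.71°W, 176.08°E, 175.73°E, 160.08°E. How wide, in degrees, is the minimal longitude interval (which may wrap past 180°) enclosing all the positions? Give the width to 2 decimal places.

33.21°

Sort the longitudes: -166.71°, +160.08°, +165.08°, +175.73°, +176.08°.
Eastward gaps between consecutive values (wrapping around): 326.79°, 5.00°, 10.65°, 0.35°, 17.21°.
Largest gap = 326.79° ⇒ minimal covering band is its complement: 360° − 326.79° = 33.21°.
Band runs from +160.08° eastward to -166.71°, crossing the antimeridian.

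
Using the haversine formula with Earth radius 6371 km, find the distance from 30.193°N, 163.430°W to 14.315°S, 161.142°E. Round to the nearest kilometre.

Δλ = 161.142 − -163.430 = 324.572°; wrapped into (−180°, 180°]: -35.428°.
Δφ = -14.315 − 30.193 = -44.508°.
a = sin²(Δφ/2) + cos φ₁ · cos φ₂ · sin²(Δλ/2) = 0.220957.
c = 2·atan2(√a, √(1−a)) = 0.97872 rad → d = 6371·c ≈ 6235.43 km.

6235 km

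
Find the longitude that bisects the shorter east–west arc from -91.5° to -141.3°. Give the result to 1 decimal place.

-116.4°

Signed shortest Δλ from -91.5° to -141.3° is -49.8°.
Midpoint longitude = -91.5° + (-49.8°)/2 = -91.5° − 24.9° = -116.4°.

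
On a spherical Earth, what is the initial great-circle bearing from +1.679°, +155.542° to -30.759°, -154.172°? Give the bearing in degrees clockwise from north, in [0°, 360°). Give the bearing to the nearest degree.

Δλ = -154.172 − 155.542 = -309.714°; wrapped into (−180°, 180°]: 50.286°.
θ = atan2( sin Δλ · cos φ₂ , cos φ₁ · sin φ₂ − sin φ₁ · cos φ₂ · cos Δλ )
  = atan2(0.66103, -0.52730) = 128.579° → normalised to [0°, 360°): 128.579°.

129°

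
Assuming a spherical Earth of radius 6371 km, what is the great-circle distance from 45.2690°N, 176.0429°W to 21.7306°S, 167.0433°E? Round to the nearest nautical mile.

4128 nmi

Δλ = 167.0433 − -176.0429 = 343.0862°; wrapped into (−180°, 180°]: -16.9138°.
Δφ = -21.7306 − 45.2690 = -66.9996°.
a = sin²(Δφ/2) + cos φ₁ · cos φ₂ · sin²(Δλ/2) = 0.318771.
c = 2·atan2(√a, √(1−a)) = 1.19989 rad → d = 6371·c ≈ 7644.51 km ≈ 4127.71 nmi.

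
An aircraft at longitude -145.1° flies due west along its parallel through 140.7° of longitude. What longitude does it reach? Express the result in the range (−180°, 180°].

+74.2°

Start at -145.1°; shift −140.7° → -285.8°.
-285.8° lies outside (−180°, 180°]; add 360° → +74.2°.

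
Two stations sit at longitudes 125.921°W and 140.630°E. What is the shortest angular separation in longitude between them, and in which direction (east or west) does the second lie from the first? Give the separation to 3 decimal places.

Raw difference: 140.630 − -125.921 = 266.551°.
Normalise into (−180°, 180°]: 266.551° − 360° = -93.449°.
Negative ⇒ the second point lies to the west; separation 93.449°.

93.449° west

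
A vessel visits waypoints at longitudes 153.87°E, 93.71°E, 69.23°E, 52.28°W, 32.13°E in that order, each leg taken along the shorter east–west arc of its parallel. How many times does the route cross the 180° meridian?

0

Leg 1: +153.87° → +93.71°, shortest Δλ = -60.16° (west) — does not cross 180°.
Leg 2: +93.71° → +69.23°, shortest Δλ = -24.48° (west) — does not cross 180°.
Leg 3: +69.23° → -52.28°, shortest Δλ = -121.51° (west) — does not cross 180°.
Leg 4: -52.28° → +32.13°, shortest Δλ = 84.41° (east) — does not cross 180°.
Total crossings: 0.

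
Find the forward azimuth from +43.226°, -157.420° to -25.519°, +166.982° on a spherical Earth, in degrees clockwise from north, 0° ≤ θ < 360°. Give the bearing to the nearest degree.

213°

Δλ = 166.982 − -157.420 = 324.402°; wrapped into (−180°, 180°]: -35.598°.
θ = atan2( sin Δλ · cos φ₂ , cos φ₁ · sin φ₂ − sin φ₁ · cos φ₂ · cos Δλ )
  = atan2(-0.52531, -0.81647) = -147.243° → normalised to [0°, 360°): 212.757°.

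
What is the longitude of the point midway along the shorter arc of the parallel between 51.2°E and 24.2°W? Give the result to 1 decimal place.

Signed shortest Δλ from +51.2° to -24.2° is -75.4°.
Midpoint longitude = +51.2° + (-75.4°)/2 = +51.2° − 37.7° = +13.5°.

13.5°E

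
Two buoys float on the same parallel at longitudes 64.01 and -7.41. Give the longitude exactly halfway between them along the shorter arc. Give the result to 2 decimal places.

Signed shortest Δλ from +64.01° to -7.41° is -71.42°.
Midpoint longitude = +64.01° + (-71.42°)/2 = +64.01° − 35.71° = +28.30°.

+28.30°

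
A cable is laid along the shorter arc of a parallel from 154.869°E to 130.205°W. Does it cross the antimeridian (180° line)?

Naïve |-130.205 − 154.869| = 285.074° > 180°, so the shorter arc goes the other way round — across 180°.
Signed shortest Δλ = ((-130.205 − 154.869 + 180) mod 360) − 180 = 74.926°.
Going east by 74.926° from +154.869° passes through 180° before reaching -130.205°.

Yes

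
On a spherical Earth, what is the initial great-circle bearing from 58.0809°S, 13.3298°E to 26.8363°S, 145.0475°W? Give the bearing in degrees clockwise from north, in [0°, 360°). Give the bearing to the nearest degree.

Δλ = -145.0475 − 13.3298 = -158.3773°.
θ = atan2( sin Δλ · cos φ₂ , cos φ₁ · sin φ₂ − sin φ₁ · cos φ₂ · cos Δλ )
  = atan2(-0.32881, -0.94277) = -160.773° → normalised to [0°, 360°): 199.227°.

199°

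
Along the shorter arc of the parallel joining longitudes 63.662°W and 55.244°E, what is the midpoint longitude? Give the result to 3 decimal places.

4.209°W

Signed shortest Δλ from -63.662° to +55.244° is +118.906°.
Midpoint longitude = -63.662° + (+118.906°)/2 = -63.662° + 59.453° = -4.209°.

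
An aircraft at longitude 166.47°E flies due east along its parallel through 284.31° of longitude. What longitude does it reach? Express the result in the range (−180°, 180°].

90.78°E

Start at +166.47°; shift +284.31° → +450.78°.
+450.78° lies outside (−180°, 180°]; subtract 360° → +90.78°.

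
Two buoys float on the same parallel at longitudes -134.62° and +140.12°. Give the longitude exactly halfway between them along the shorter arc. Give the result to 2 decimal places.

Signed shortest Δλ from -134.62° to +140.12° is -85.26°.
Midpoint longitude = -134.62° + (-85.26°)/2 = -134.62° − 42.63° = -177.25°.
(The naïve average (-134.62 + +140.12)/2 = 2.75° is on the wrong side of the globe.)

-177.25°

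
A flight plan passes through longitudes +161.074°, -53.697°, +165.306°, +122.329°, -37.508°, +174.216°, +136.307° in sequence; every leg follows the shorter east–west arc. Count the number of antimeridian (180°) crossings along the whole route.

3

Leg 1: +161.074° → -53.697°, shortest Δλ = 145.229° (east) — crosses 180°.
Leg 2: -53.697° → +165.306°, shortest Δλ = -140.997° (west) — crosses 180°.
Leg 3: +165.306° → +122.329°, shortest Δλ = -42.977° (west) — does not cross 180°.
Leg 4: +122.329° → -37.508°, shortest Δλ = -159.837° (west) — does not cross 180°.
Leg 5: -37.508° → +174.216°, shortest Δλ = -148.276° (west) — crosses 180°.
Leg 6: +174.216° → +136.307°, shortest Δλ = -37.909° (west) — does not cross 180°.
Total crossings: 3.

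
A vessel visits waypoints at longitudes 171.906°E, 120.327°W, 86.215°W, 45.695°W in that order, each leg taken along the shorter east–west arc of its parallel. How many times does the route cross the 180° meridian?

1

Leg 1: +171.906° → -120.327°, shortest Δλ = 67.767° (east) — crosses 180°.
Leg 2: -120.327° → -86.215°, shortest Δλ = 34.112° (east) — does not cross 180°.
Leg 3: -86.215° → -45.695°, shortest Δλ = 40.52° (east) — does not cross 180°.
Total crossings: 1.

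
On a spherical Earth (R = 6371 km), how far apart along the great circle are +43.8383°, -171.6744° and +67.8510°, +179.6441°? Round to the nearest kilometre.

2718 km

Δλ = 179.6441 − -171.6744 = 351.3185°; wrapped into (−180°, 180°]: -8.6815°.
Δφ = 67.8510 − 43.8383 = 24.0127°.
a = sin²(Δφ/2) + cos φ₁ · cos φ₂ · sin²(Δλ/2) = 0.044830.
c = 2·atan2(√a, √(1−a)) = 0.42669 rad → d = 6371·c ≈ 2718.46 km.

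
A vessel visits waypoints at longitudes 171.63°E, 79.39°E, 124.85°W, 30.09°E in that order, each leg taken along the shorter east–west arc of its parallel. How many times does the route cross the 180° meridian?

1

Leg 1: +171.63° → +79.39°, shortest Δλ = -92.24° (west) — does not cross 180°.
Leg 2: +79.39° → -124.85°, shortest Δλ = 155.76° (east) — crosses 180°.
Leg 3: -124.85° → +30.09°, shortest Δλ = 154.94° (east) — does not cross 180°.
Total crossings: 1.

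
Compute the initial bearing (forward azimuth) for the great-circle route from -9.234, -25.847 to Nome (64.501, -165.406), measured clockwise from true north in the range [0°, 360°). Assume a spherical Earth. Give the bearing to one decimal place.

341.6°

Δλ = -165.406 − -25.847 = -139.559°.
θ = atan2( sin Δλ · cos φ₂ , cos φ₁ · sin φ₂ − sin φ₁ · cos φ₂ · cos Δλ )
  = atan2(-0.27925, 0.83832) = -18.423° → normalised to [0°, 360°): 341.577°.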